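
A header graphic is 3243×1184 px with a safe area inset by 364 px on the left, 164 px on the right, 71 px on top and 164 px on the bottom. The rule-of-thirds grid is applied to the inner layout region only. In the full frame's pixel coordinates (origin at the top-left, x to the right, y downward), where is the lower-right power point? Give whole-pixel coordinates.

x = 2174 px, y = 704 px

Content width = 3243 − 364 − 164 = 2715 px; content height = 1184 − 71 − 164 = 949 px.
Lower-right is two-thirds across and two-thirds down within the inner layout region.
x = 364 + 2 × 2715/3 = 364 + 1810.00 ≈ 2174
y = 71 + 2 × 949/3 = 71 + 632.67 ≈ 704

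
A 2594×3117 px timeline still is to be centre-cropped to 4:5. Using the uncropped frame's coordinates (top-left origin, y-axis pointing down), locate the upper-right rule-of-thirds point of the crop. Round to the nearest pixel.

(1713, 1039)

2594/3117 > 4/5, so the 4:5 crop keeps the full height 3117 and trims width to 3117 × 4/5 = 2493.60 px.
Left offset = (2594 − 2493.60)/2 = 50.20 px; top offset = 0.
Upper-right is two-thirds across and one-third down within the crop:
x = 50.20 + 2 × 2493.60/3 ≈ 1713; y = 0.00 + 1 × 3117.00/3 ≈ 1039.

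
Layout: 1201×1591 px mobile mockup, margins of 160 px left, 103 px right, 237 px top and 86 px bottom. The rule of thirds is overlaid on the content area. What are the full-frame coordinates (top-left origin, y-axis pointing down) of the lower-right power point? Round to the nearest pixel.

x = 785 px, y = 1082 px

Content width = 1201 − 160 − 103 = 938 px; content height = 1591 − 237 − 86 = 1268 px.
Lower-right is two-thirds across and two-thirds down within the content area.
x = 160 + 2 × 938/3 = 160 + 625.33 ≈ 785
y = 237 + 2 × 1268/3 = 237 + 845.33 ≈ 1082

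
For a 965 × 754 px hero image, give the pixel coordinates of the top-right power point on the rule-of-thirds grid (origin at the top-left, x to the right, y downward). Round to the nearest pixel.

x = 643 px, y = 251 px

The top-right point sits two-thirds of the way across and one-third of the way down.
x = 2 × 965/3 ≈ 643; y = 1 × 754/3 ≈ 251.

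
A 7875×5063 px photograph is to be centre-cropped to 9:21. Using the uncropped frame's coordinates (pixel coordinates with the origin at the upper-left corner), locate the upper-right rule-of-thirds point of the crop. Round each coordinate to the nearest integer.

(4299, 1688)

7875/5063 > 9/21, so the 9:21 crop keeps the full height 5063 and trims width to 5063 × 9/21 = 2169.86 px.
Left offset = (7875 − 2169.86)/2 = 2852.57 px; top offset = 0.
Upper-right is two-thirds across and one-third down within the crop:
x = 2852.57 + 2 × 2169.86/3 ≈ 4299; y = 0.00 + 1 × 5063.00/3 ≈ 1688.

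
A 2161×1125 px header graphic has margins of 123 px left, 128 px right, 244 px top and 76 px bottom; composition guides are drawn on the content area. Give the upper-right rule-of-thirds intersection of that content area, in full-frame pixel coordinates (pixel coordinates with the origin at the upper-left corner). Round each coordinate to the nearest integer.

Content width = 2161 − 123 − 128 = 1910 px; content height = 1125 − 244 − 76 = 805 px.
Upper-right is two-thirds across and one-third down within the content area.
x = 123 + 2 × 1910/3 = 123 + 1273.33 ≈ 1396
y = 244 + 1 × 805/3 = 244 + 268.33 ≈ 512

(1396, 512)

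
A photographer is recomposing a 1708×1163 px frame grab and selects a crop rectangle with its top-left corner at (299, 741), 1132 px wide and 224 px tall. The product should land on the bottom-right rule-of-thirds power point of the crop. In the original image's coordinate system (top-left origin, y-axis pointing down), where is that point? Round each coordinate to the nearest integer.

One third of the crop width 1132 is 377.33 px.
One third of the crop height 224 is 74.67 px.
The bottom-right point is two-thirds across and two-thirds down within the crop:
x = 299 + 2 × 377.33 ≈ 1054; y = 741 + 2 × 74.67 ≈ 890.

x = 1054 px, y = 890 px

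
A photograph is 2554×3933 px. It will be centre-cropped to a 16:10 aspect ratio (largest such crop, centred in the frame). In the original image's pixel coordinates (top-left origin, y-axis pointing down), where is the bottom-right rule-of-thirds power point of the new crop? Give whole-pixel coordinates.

2554/3933 < 16/10, so the 16:10 crop keeps the full width 2554 and trims height to 2554 × 10/16 = 1596.25 px.
Top offset = (3933 − 1596.25)/2 = 1168.38 px; left offset = 0.
Bottom-right is two-thirds across and two-thirds down within the crop:
x = 0.00 + 2 × 2554.00/3 ≈ 1703; y = 1168.38 + 2 × 1596.25/3 ≈ 2233.

(1703, 2233)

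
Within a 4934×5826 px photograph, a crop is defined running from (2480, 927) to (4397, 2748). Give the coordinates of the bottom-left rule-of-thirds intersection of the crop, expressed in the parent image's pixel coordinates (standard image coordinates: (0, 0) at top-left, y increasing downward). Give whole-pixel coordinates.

x = 3119 px, y = 2141 px

Crop width = 4397 − 2480 = 1917 px; one third is 639.00 px.
Crop height = 2748 − 927 = 1821 px; one third is 607.00 px.
The bottom-left point is one-third across and two-thirds down within the crop:
x = 2480 + 1 × 639.00 ≈ 3119; y = 927 + 2 × 607.00 ≈ 2141.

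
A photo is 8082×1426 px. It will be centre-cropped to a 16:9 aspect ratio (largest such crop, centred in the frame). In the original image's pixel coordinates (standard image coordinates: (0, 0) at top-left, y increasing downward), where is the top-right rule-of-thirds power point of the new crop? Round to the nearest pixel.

8082/1426 > 16/9, so the 16:9 crop keeps the full height 1426 and trims width to 1426 × 16/9 = 2535.11 px.
Left offset = (8082 − 2535.11)/2 = 2773.44 px; top offset = 0.
Top-right is two-thirds across and one-third down within the crop:
x = 2773.44 + 2 × 2535.11/3 ≈ 4464; y = 0.00 + 1 × 1426.00/3 ≈ 475.

(4464, 475)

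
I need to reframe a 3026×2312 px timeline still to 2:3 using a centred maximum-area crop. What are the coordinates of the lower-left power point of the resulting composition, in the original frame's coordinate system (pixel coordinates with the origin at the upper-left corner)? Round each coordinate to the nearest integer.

3026/2312 > 2/3, so the 2:3 crop keeps the full height 2312 and trims width to 2312 × 2/3 = 1541.33 px.
Left offset = (3026 − 1541.33)/2 = 742.33 px; top offset = 0.
Lower-left is one-third across and two-thirds down within the crop:
x = 742.33 + 1 × 1541.33/3 ≈ 1256; y = 0.00 + 2 × 2312.00/3 ≈ 1541.

x = 1256 px, y = 1541 px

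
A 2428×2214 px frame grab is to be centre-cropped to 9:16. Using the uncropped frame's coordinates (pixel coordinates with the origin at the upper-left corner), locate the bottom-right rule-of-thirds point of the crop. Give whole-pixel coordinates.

2428/2214 > 9/16, so the 9:16 crop keeps the full height 2214 and trims width to 2214 × 9/16 = 1245.38 px.
Left offset = (2428 − 1245.38)/2 = 591.31 px; top offset = 0.
Bottom-right is two-thirds across and two-thirds down within the crop:
x = 591.31 + 2 × 1245.38/3 ≈ 1422; y = 0.00 + 2 × 2214.00/3 ≈ 1476.

x = 1422 px, y = 1476 px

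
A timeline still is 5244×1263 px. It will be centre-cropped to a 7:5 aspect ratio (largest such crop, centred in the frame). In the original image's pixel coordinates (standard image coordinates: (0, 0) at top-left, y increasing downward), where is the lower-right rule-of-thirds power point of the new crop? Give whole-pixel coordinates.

(2917, 842)

5244/1263 > 7/5, so the 7:5 crop keeps the full height 1263 and trims width to 1263 × 7/5 = 1768.20 px.
Left offset = (5244 − 1768.20)/2 = 1737.90 px; top offset = 0.
Lower-right is two-thirds across and two-thirds down within the crop:
x = 1737.90 + 2 × 1768.20/3 ≈ 2917; y = 0.00 + 2 × 1263.00/3 ≈ 842.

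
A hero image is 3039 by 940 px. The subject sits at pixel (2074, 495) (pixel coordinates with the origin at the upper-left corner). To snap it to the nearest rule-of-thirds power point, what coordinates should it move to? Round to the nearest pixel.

x = 2026 px, y = 627 px

Third lines: x ∈ {1013, 2026}, y ∈ {313, 627}.
2074 is closer to x = 2026; 495 is closer to y = 627.
So the nearest intersection is the lower-right power point.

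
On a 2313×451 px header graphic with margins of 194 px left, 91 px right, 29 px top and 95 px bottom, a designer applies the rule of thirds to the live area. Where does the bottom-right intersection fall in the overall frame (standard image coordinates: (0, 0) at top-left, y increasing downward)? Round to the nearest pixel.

(1546, 247)

Content width = 2313 − 194 − 91 = 2028 px; content height = 451 − 29 − 95 = 327 px.
Bottom-right is two-thirds across and two-thirds down within the live area.
x = 194 + 2 × 2028/3 = 194 + 1352.00 ≈ 1546
y = 29 + 2 × 327/3 = 29 + 218.00 ≈ 247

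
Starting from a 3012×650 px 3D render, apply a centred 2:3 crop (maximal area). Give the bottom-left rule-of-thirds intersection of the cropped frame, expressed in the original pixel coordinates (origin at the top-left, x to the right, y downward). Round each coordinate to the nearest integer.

3012/650 > 2/3, so the 2:3 crop keeps the full height 650 and trims width to 650 × 2/3 = 433.33 px.
Left offset = (3012 − 433.33)/2 = 1289.33 px; top offset = 0.
Bottom-left is one-third across and two-thirds down within the crop:
x = 1289.33 + 1 × 433.33/3 ≈ 1434; y = 0.00 + 2 × 650.00/3 ≈ 433.

x = 1434 px, y = 433 px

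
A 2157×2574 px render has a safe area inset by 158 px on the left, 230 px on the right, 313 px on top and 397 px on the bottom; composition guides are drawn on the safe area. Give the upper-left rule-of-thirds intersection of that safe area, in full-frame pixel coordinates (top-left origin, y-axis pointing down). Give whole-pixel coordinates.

(748, 934)

Content width = 2157 − 158 − 230 = 1769 px; content height = 2574 − 313 − 397 = 1864 px.
Upper-left is one-third across and one-third down within the safe area.
x = 158 + 1 × 1769/3 = 158 + 589.67 ≈ 748
y = 313 + 1 × 1864/3 = 313 + 621.33 ≈ 934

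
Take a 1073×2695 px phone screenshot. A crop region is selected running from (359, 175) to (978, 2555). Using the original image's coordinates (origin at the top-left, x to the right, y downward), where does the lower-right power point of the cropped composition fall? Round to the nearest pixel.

Crop width = 978 − 359 = 619 px; one third is 206.33 px.
Crop height = 2555 − 175 = 2380 px; one third is 793.33 px.
The lower-right point is two-thirds across and two-thirds down within the crop:
x = 359 + 2 × 206.33 ≈ 772; y = 175 + 2 × 793.33 ≈ 1762.

x = 772 px, y = 1762 px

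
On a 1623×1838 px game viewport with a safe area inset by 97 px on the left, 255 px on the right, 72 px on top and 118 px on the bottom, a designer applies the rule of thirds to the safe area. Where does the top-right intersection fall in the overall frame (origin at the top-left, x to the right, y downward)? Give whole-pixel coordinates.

(944, 621)

Content width = 1623 − 97 − 255 = 1271 px; content height = 1838 − 72 − 118 = 1648 px.
Top-right is two-thirds across and one-third down within the safe area.
x = 97 + 2 × 1271/3 = 97 + 847.33 ≈ 944
y = 72 + 1 × 1648/3 = 72 + 549.33 ≈ 621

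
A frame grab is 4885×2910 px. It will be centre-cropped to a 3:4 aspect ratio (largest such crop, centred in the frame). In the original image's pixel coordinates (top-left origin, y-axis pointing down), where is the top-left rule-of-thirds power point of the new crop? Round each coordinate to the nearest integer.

4885/2910 > 3/4, so the 3:4 crop keeps the full height 2910 and trims width to 2910 × 3/4 = 2182.50 px.
Left offset = (4885 − 2182.50)/2 = 1351.25 px; top offset = 0.
Top-left is one-third across and one-third down within the crop:
x = 1351.25 + 1 × 2182.50/3 ≈ 2079; y = 0.00 + 1 × 2910.00/3 ≈ 970.

x = 2079 px, y = 970 px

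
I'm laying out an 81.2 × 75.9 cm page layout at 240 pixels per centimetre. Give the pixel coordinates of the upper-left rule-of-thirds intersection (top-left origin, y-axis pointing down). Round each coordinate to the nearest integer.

(6496, 6072)

In pixels the canvas is 81.2 × 240 = 19488 wide and 75.9 × 240 = 18216 tall.
The upper-left point is one-third across and one-third down:
x = 1 × 19488/3 ≈ 6496; y = 1 × 18216/3 ≈ 6072.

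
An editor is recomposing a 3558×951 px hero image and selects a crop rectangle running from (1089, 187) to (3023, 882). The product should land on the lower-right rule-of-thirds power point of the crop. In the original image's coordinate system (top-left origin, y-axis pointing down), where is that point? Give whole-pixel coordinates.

(2378, 650)

Crop width = 3023 − 1089 = 1934 px; one third is 644.67 px.
Crop height = 882 − 187 = 695 px; one third is 231.67 px.
The lower-right point is two-thirds across and two-thirds down within the crop:
x = 1089 + 2 × 644.67 ≈ 2378; y = 187 + 2 × 231.67 ≈ 650.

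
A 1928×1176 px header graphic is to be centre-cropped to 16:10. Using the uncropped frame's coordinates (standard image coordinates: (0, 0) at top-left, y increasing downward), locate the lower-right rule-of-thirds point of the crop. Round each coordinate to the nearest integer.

(1278, 784)

1928/1176 > 16/10, so the 16:10 crop keeps the full height 1176 and trims width to 1176 × 16/10 = 1881.60 px.
Left offset = (1928 − 1881.60)/2 = 23.20 px; top offset = 0.
Lower-right is two-thirds across and two-thirds down within the crop:
x = 23.20 + 2 × 1881.60/3 ≈ 1278; y = 0.00 + 2 × 1176.00/3 ≈ 784.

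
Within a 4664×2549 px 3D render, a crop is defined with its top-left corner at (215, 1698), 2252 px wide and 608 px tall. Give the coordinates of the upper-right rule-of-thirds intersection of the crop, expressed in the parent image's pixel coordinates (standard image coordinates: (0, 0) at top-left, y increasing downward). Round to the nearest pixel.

One third of the crop width 2252 is 750.67 px.
One third of the crop height 608 is 202.67 px.
The upper-right point is two-thirds across and one-third down within the crop:
x = 215 + 2 × 750.67 ≈ 1716; y = 1698 + 1 × 202.67 ≈ 1901.

(1716, 1901)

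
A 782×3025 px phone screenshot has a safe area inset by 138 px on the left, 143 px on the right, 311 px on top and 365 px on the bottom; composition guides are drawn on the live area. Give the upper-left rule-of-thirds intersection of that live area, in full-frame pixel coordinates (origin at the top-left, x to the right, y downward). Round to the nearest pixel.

(305, 1094)

Content width = 782 − 138 − 143 = 501 px; content height = 3025 − 311 − 365 = 2349 px.
Upper-left is one-third across and one-third down within the live area.
x = 138 + 1 × 501/3 = 138 + 167.00 ≈ 305
y = 311 + 1 × 2349/3 = 311 + 783.00 ≈ 1094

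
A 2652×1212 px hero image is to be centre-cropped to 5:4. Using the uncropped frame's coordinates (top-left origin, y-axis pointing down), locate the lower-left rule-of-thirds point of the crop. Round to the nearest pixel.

2652/1212 > 5/4, so the 5:4 crop keeps the full height 1212 and trims width to 1212 × 5/4 = 1515.00 px.
Left offset = (2652 − 1515.00)/2 = 568.50 px; top offset = 0.
Lower-left is one-third across and two-thirds down within the crop:
x = 568.50 + 1 × 1515.00/3 ≈ 1074; y = 0.00 + 2 × 1212.00/3 ≈ 808.

(1074, 808)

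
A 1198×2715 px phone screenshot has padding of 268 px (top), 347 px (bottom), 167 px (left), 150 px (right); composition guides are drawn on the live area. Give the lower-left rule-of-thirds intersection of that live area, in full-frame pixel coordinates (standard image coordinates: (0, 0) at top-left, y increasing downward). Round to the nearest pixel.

Content width = 1198 − 167 − 150 = 881 px; content height = 2715 − 268 − 347 = 2100 px.
Lower-left is one-third across and two-thirds down within the live area.
x = 167 + 1 × 881/3 = 167 + 293.67 ≈ 461
y = 268 + 2 × 2100/3 = 268 + 1400.00 ≈ 1668

x = 461 px, y = 1668 px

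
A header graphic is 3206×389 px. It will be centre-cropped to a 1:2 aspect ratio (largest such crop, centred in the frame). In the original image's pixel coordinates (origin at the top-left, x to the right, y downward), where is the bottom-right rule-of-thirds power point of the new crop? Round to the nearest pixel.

(1635, 259)

3206/389 > 1/2, so the 1:2 crop keeps the full height 389 and trims width to 389 × 1/2 = 194.50 px.
Left offset = (3206 − 194.50)/2 = 1505.75 px; top offset = 0.
Bottom-right is two-thirds across and two-thirds down within the crop:
x = 1505.75 + 2 × 194.50/3 ≈ 1635; y = 0.00 + 2 × 389.00/3 ≈ 259.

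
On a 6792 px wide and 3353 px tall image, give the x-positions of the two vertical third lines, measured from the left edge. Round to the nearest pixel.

2264 px and 4528 px

6792 / 3 = 2264, so the vertical lines sit at one and two thirds of 6792.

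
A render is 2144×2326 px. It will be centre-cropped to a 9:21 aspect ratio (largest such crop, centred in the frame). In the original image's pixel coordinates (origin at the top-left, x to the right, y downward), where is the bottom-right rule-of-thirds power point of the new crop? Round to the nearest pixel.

(1238, 1551)

2144/2326 > 9/21, so the 9:21 crop keeps the full height 2326 and trims width to 2326 × 9/21 = 996.86 px.
Left offset = (2144 − 996.86)/2 = 573.57 px; top offset = 0.
Bottom-right is two-thirds across and two-thirds down within the crop:
x = 573.57 + 2 × 996.86/3 ≈ 1238; y = 0.00 + 2 × 2326.00/3 ≈ 1551.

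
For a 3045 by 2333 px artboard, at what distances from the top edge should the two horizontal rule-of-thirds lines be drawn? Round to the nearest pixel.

778 px and 1555 px

2333 / 3 = 777.67, so the horizontal lines sit at one and two thirds of 2333.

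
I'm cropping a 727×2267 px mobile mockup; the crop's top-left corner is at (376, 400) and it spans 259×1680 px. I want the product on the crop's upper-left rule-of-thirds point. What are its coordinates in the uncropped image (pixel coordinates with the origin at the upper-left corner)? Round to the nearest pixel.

(462, 960)

One third of the crop width 259 is 86.33 px.
One third of the crop height 1680 is 560.00 px.
The upper-left point is one-third across and one-third down within the crop:
x = 376 + 1 × 86.33 ≈ 462; y = 400 + 1 × 560.00 ≈ 960.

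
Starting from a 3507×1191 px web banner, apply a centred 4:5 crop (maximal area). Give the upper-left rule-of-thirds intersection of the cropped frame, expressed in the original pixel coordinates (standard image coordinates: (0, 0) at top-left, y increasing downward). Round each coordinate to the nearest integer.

(1595, 397)

3507/1191 > 4/5, so the 4:5 crop keeps the full height 1191 and trims width to 1191 × 4/5 = 952.80 px.
Left offset = (3507 − 952.80)/2 = 1277.10 px; top offset = 0.
Upper-left is one-third across and one-third down within the crop:
x = 1277.10 + 1 × 952.80/3 ≈ 1595; y = 0.00 + 1 × 1191.00/3 ≈ 397.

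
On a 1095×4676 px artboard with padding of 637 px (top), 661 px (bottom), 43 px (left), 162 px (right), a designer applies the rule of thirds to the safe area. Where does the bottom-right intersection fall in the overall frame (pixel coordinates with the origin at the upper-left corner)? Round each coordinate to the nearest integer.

Content width = 1095 − 43 − 162 = 890 px; content height = 4676 − 637 − 661 = 3378 px.
Bottom-right is two-thirds across and two-thirds down within the safe area.
x = 43 + 2 × 890/3 = 43 + 593.33 ≈ 636
y = 637 + 2 × 3378/3 = 637 + 2252.00 ≈ 2889

(636, 2889)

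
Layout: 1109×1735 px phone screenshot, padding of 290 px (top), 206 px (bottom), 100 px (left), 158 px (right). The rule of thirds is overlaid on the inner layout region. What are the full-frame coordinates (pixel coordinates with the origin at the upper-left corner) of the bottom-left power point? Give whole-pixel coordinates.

Content width = 1109 − 100 − 158 = 851 px; content height = 1735 − 290 − 206 = 1239 px.
Bottom-left is one-third across and two-thirds down within the inner layout region.
x = 100 + 1 × 851/3 = 100 + 283.67 ≈ 384
y = 290 + 2 × 1239/3 = 290 + 826.00 ≈ 1116

(384, 1116)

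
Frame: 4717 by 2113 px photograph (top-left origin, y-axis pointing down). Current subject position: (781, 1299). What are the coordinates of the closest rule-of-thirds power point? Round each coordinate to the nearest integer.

Third lines: x ∈ {1572, 3145}, y ∈ {704, 1409}.
781 is closer to x = 1572; 1299 is closer to y = 1409.
So the nearest intersection is the lower-left power point.

(1572, 1409)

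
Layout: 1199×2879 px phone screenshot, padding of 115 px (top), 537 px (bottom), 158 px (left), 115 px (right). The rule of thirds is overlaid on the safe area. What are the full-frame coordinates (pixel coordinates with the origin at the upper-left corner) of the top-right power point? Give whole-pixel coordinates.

Content width = 1199 − 158 − 115 = 926 px; content height = 2879 − 115 − 537 = 2227 px.
Top-right is two-thirds across and one-third down within the safe area.
x = 158 + 2 × 926/3 = 158 + 617.33 ≈ 775
y = 115 + 1 × 2227/3 = 115 + 742.33 ≈ 857

(775, 857)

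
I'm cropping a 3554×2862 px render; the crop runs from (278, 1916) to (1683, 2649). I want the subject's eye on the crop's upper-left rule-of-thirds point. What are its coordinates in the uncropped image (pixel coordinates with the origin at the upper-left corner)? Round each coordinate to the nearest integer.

Crop width = 1683 − 278 = 1405 px; one third is 468.33 px.
Crop height = 2649 − 1916 = 733 px; one third is 244.33 px.
The upper-left point is one-third across and one-third down within the crop:
x = 278 + 1 × 468.33 ≈ 746; y = 1916 + 1 × 244.33 ≈ 2160.

x = 746 px, y = 2160 px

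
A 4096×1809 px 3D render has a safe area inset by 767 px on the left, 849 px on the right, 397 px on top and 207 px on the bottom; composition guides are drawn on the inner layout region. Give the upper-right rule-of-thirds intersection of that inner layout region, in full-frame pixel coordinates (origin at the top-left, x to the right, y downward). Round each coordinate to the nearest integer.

x = 2420 px, y = 799 px

Content width = 4096 − 767 − 849 = 2480 px; content height = 1809 − 397 − 207 = 1205 px.
Upper-right is two-thirds across and one-third down within the inner layout region.
x = 767 + 2 × 2480/3 = 767 + 1653.33 ≈ 2420
y = 397 + 1 × 1205/3 = 397 + 401.67 ≈ 799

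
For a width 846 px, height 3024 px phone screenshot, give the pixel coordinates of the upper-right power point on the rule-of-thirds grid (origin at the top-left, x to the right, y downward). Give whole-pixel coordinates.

The upper-right point sits two-thirds of the way across and one-third of the way down.
x = 2 × 846/3 ≈ 564; y = 1 × 3024/3 ≈ 1008.

x = 564 px, y = 1008 px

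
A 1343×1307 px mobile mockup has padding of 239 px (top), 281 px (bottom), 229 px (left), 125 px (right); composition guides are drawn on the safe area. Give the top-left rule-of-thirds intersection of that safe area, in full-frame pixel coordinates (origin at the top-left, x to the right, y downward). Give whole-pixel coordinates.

x = 559 px, y = 501 px

Content width = 1343 − 229 − 125 = 989 px; content height = 1307 − 239 − 281 = 787 px.
Top-left is one-third across and one-third down within the safe area.
x = 229 + 1 × 989/3 = 229 + 329.67 ≈ 559
y = 239 + 1 × 787/3 = 239 + 262.33 ≈ 501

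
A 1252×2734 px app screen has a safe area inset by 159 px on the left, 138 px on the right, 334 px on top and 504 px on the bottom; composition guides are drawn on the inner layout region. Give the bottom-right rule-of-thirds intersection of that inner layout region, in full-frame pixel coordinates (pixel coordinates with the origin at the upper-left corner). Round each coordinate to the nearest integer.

Content width = 1252 − 159 − 138 = 955 px; content height = 2734 − 334 − 504 = 1896 px.
Bottom-right is two-thirds across and two-thirds down within the inner layout region.
x = 159 + 2 × 955/3 = 159 + 636.67 ≈ 796
y = 334 + 2 × 1896/3 = 334 + 1264.00 ≈ 1598

(796, 1598)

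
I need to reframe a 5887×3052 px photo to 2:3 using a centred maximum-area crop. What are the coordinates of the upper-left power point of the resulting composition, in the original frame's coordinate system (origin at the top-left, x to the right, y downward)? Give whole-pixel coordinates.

5887/3052 > 2/3, so the 2:3 crop keeps the full height 3052 and trims width to 3052 × 2/3 = 2034.67 px.
Left offset = (5887 − 2034.67)/2 = 1926.17 px; top offset = 0.
Upper-left is one-third across and one-third down within the crop:
x = 1926.17 + 1 × 2034.67/3 ≈ 2604; y = 0.00 + 1 × 3052.00/3 ≈ 1017.

x = 2604 px, y = 1017 px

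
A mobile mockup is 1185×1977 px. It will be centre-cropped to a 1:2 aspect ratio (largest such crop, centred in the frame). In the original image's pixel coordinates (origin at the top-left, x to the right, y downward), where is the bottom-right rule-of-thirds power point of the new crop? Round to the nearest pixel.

1185/1977 > 1/2, so the 1:2 crop keeps the full height 1977 and trims width to 1977 × 1/2 = 988.50 px.
Left offset = (1185 − 988.50)/2 = 98.25 px; top offset = 0.
Bottom-right is two-thirds across and two-thirds down within the crop:
x = 98.25 + 2 × 988.50/3 ≈ 757; y = 0.00 + 2 × 1977.00/3 ≈ 1318.

x = 757 px, y = 1318 px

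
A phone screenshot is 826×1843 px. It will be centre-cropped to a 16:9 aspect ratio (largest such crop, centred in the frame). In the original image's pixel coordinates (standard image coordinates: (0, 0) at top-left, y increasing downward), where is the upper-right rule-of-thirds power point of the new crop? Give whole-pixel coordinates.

826/1843 < 16/9, so the 16:9 crop keeps the full width 826 and trims height to 826 × 9/16 = 464.62 px.
Top offset = (1843 − 464.62)/2 = 689.19 px; left offset = 0.
Upper-right is two-thirds across and one-third down within the crop:
x = 0.00 + 2 × 826.00/3 ≈ 551; y = 689.19 + 1 × 464.62/3 ≈ 844.

(551, 844)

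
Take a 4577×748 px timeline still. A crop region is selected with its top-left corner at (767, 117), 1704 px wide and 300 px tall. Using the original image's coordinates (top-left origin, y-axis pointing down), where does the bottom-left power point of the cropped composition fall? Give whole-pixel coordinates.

(1335, 317)

One third of the crop width 1704 is 568.00 px.
One third of the crop height 300 is 100.00 px.
The bottom-left point is one-third across and two-thirds down within the crop:
x = 767 + 1 × 568.00 ≈ 1335; y = 117 + 2 × 100.00 ≈ 317.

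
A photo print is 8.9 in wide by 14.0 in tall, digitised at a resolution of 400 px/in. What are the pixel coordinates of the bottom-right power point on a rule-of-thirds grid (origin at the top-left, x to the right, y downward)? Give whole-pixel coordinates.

In pixels the canvas is 8.9 × 400 = 3560 wide and 14.0 × 400 = 5600 tall.
The bottom-right point is two-thirds across and two-thirds down:
x = 2 × 3560/3 ≈ 2373; y = 2 × 5600/3 ≈ 3733.

(2373, 3733)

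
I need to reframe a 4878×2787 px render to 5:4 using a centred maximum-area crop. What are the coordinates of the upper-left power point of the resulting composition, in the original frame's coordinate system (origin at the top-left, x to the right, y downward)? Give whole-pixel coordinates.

4878/2787 > 5/4, so the 5:4 crop keeps the full height 2787 and trims width to 2787 × 5/4 = 3483.75 px.
Left offset = (4878 − 3483.75)/2 = 697.12 px; top offset = 0.
Upper-left is one-third across and one-third down within the crop:
x = 697.12 + 1 × 3483.75/3 ≈ 1858; y = 0.00 + 1 × 2787.00/3 ≈ 929.

x = 1858 px, y = 929 px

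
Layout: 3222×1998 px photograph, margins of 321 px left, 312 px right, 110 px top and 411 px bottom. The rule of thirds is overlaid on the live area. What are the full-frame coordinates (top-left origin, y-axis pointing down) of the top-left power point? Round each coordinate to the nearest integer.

Content width = 3222 − 321 − 312 = 2589 px; content height = 1998 − 110 − 411 = 1477 px.
Top-left is one-third across and one-third down within the live area.
x = 321 + 1 × 2589/3 = 321 + 863.00 ≈ 1184
y = 110 + 1 × 1477/3 = 110 + 492.33 ≈ 602

x = 1184 px, y = 602 px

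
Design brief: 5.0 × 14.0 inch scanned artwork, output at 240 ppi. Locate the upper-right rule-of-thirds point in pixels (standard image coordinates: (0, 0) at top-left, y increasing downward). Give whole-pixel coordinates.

In pixels the canvas is 5.0 × 240 = 1200 wide and 14.0 × 240 = 3360 tall.
The upper-right point is two-thirds across and one-third down:
x = 2 × 1200/3 ≈ 800; y = 1 × 3360/3 ≈ 1120.

x = 800 px, y = 1120 px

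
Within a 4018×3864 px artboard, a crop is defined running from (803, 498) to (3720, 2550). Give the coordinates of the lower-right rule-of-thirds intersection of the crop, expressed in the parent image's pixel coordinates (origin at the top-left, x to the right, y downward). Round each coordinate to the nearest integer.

Crop width = 3720 − 803 = 2917 px; one third is 972.33 px.
Crop height = 2550 − 498 = 2052 px; one third is 684.00 px.
The lower-right point is two-thirds across and two-thirds down within the crop:
x = 803 + 2 × 972.33 ≈ 2748; y = 498 + 2 × 684.00 ≈ 1866.

x = 2748 px, y = 1866 px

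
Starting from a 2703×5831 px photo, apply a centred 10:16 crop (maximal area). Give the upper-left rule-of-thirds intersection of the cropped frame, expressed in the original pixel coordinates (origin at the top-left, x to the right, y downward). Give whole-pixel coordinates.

x = 901 px, y = 2195 px

2703/5831 < 10/16, so the 10:16 crop keeps the full width 2703 and trims height to 2703 × 16/10 = 4324.80 px.
Top offset = (5831 − 4324.80)/2 = 753.10 px; left offset = 0.
Upper-left is one-third across and one-third down within the crop:
x = 0.00 + 1 × 2703.00/3 ≈ 901; y = 753.10 + 1 × 4324.80/3 ≈ 2195.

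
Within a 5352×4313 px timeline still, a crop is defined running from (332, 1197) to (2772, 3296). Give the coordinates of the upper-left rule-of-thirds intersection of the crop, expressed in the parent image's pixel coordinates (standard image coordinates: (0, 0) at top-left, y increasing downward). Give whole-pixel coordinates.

Crop width = 2772 − 332 = 2440 px; one third is 813.33 px.
Crop height = 3296 − 1197 = 2099 px; one third is 699.67 px.
The upper-left point is one-third across and one-third down within the crop:
x = 332 + 1 × 813.33 ≈ 1145; y = 1197 + 1 × 699.67 ≈ 1897.

x = 1145 px, y = 1897 px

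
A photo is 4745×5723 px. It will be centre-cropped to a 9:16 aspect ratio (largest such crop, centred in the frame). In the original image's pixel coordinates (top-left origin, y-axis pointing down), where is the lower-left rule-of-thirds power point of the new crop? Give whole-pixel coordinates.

4745/5723 > 9/16, so the 9:16 crop keeps the full height 5723 and trims width to 5723 × 9/16 = 3219.19 px.
Left offset = (4745 − 3219.19)/2 = 762.91 px; top offset = 0.
Lower-left is one-third across and two-thirds down within the crop:
x = 762.91 + 1 × 3219.19/3 ≈ 1836; y = 0.00 + 2 × 5723.00/3 ≈ 3815.

(1836, 3815)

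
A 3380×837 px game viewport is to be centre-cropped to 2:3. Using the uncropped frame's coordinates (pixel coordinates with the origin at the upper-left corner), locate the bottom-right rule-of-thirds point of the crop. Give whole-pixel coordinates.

x = 1783 px, y = 558 px

3380/837 > 2/3, so the 2:3 crop keeps the full height 837 and trims width to 837 × 2/3 = 558.00 px.
Left offset = (3380 − 558.00)/2 = 1411.00 px; top offset = 0.
Bottom-right is two-thirds across and two-thirds down within the crop:
x = 1411.00 + 2 × 558.00/3 ≈ 1783; y = 0.00 + 2 × 837.00/3 ≈ 558.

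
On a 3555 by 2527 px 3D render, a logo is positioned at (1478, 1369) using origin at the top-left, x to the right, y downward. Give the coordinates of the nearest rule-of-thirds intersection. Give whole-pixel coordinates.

Third lines: x ∈ {1185, 2370}, y ∈ {842, 1685}.
1478 is closer to x = 1185; 1369 is closer to y = 1685.
So the nearest intersection is the lower-left power point.

x = 1185 px, y = 1685 px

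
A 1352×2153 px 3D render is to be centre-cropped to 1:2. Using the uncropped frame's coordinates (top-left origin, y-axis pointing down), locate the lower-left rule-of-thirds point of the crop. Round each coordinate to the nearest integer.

(497, 1435)

1352/2153 > 1/2, so the 1:2 crop keeps the full height 2153 and trims width to 2153 × 1/2 = 1076.50 px.
Left offset = (1352 − 1076.50)/2 = 137.75 px; top offset = 0.
Lower-left is one-third across and two-thirds down within the crop:
x = 137.75 + 1 × 1076.50/3 ≈ 497; y = 0.00 + 2 × 2153.00/3 ≈ 1435.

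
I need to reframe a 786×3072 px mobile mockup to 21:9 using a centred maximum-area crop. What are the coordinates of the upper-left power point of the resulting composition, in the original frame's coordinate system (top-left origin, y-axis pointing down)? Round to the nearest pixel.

786/3072 < 21/9, so the 21:9 crop keeps the full width 786 and trims height to 786 × 9/21 = 336.86 px.
Top offset = (3072 − 336.86)/2 = 1367.57 px; left offset = 0.
Upper-left is one-third across and one-third down within the crop:
x = 0.00 + 1 × 786.00/3 ≈ 262; y = 1367.57 + 1 × 336.86/3 ≈ 1480.

(262, 1480)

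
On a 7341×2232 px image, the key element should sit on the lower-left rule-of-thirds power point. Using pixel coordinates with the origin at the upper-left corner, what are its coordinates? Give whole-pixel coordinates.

The lower-left point sits one-third of the way across and two-thirds of the way down.
x = 1 × 7341/3 ≈ 2447; y = 2 × 2232/3 ≈ 1488.

(2447, 1488)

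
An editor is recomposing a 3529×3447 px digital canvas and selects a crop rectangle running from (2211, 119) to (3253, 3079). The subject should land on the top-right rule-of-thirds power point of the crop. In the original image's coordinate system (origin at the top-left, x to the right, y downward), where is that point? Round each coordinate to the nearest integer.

Crop width = 3253 − 2211 = 1042 px; one third is 347.33 px.
Crop height = 3079 − 119 = 2960 px; one third is 986.67 px.
The top-right point is two-thirds across and one-third down within the crop:
x = 2211 + 2 × 347.33 ≈ 2906; y = 119 + 1 × 986.67 ≈ 1106.

(2906, 1106)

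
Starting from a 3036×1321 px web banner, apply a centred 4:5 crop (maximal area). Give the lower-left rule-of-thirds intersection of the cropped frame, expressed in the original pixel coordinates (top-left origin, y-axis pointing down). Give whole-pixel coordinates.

(1342, 881)

3036/1321 > 4/5, so the 4:5 crop keeps the full height 1321 and trims width to 1321 × 4/5 = 1056.80 px.
Left offset = (3036 − 1056.80)/2 = 989.60 px; top offset = 0.
Lower-left is one-third across and two-thirds down within the crop:
x = 989.60 + 1 × 1056.80/3 ≈ 1342; y = 0.00 + 2 × 1321.00/3 ≈ 881.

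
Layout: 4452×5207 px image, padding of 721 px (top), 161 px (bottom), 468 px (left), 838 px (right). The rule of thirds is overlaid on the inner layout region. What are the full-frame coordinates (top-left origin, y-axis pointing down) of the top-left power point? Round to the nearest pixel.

Content width = 4452 − 468 − 838 = 3146 px; content height = 5207 − 721 − 161 = 4325 px.
Top-left is one-third across and one-third down within the inner layout region.
x = 468 + 1 × 3146/3 = 468 + 1048.67 ≈ 1517
y = 721 + 1 × 4325/3 = 721 + 1441.67 ≈ 2163

(1517, 2163)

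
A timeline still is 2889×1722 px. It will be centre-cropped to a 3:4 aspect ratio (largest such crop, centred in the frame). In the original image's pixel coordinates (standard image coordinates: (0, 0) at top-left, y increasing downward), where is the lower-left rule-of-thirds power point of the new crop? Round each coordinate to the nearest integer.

(1229, 1148)

2889/1722 > 3/4, so the 3:4 crop keeps the full height 1722 and trims width to 1722 × 3/4 = 1291.50 px.
Left offset = (2889 − 1291.50)/2 = 798.75 px; top offset = 0.
Lower-left is one-third across and two-thirds down within the crop:
x = 798.75 + 1 × 1291.50/3 ≈ 1229; y = 0.00 + 2 × 1722.00/3 ≈ 1148.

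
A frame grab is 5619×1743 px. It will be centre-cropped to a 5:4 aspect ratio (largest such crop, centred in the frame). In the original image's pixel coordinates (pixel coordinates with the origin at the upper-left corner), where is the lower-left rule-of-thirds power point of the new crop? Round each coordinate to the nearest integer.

5619/1743 > 5/4, so the 5:4 crop keeps the full height 1743 and trims width to 1743 × 5/4 = 2178.75 px.
Left offset = (5619 − 2178.75)/2 = 1720.12 px; top offset = 0.
Lower-left is one-third across and two-thirds down within the crop:
x = 1720.12 + 1 × 2178.75/3 ≈ 2446; y = 0.00 + 2 × 1743.00/3 ≈ 1162.

(2446, 1162)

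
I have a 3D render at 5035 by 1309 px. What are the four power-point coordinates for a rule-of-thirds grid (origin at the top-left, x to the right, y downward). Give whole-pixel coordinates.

One third of 5035 is 1678.33; one third of 1309 is 436.33.
Vertical third lines at x = 1678 and x = 3357; horizontal third lines at y = 436 and y = 873.

(1678, 436), (3357, 436), (1678, 873), (3357, 873)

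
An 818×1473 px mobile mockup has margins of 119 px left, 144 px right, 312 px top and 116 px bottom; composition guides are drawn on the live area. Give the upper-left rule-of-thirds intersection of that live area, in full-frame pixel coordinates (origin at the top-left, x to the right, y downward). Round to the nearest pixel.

(304, 660)

Content width = 818 − 119 − 144 = 555 px; content height = 1473 − 312 − 116 = 1045 px.
Upper-left is one-third across and one-third down within the live area.
x = 119 + 1 × 555/3 = 119 + 185.00 ≈ 304
y = 312 + 1 × 1045/3 = 312 + 348.33 ≈ 660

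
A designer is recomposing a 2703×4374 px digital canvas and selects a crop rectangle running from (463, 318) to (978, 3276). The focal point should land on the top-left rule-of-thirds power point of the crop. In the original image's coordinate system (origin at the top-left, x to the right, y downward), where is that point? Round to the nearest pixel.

Crop width = 978 − 463 = 515 px; one third is 171.67 px.
Crop height = 3276 − 318 = 2958 px; one third is 986.00 px.
The top-left point is one-third across and one-third down within the crop:
x = 463 + 1 × 171.67 ≈ 635; y = 318 + 1 × 986.00 ≈ 1304.

x = 635 px, y = 1304 px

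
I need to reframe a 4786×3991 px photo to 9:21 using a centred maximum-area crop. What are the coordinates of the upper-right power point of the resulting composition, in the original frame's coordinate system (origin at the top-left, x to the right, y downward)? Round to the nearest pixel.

(2678, 1330)

4786/3991 > 9/21, so the 9:21 crop keeps the full height 3991 and trims width to 3991 × 9/21 = 1710.43 px.
Left offset = (4786 − 1710.43)/2 = 1537.79 px; top offset = 0.
Upper-right is two-thirds across and one-third down within the crop:
x = 1537.79 + 2 × 1710.43/3 ≈ 2678; y = 0.00 + 1 × 3991.00/3 ≈ 1330.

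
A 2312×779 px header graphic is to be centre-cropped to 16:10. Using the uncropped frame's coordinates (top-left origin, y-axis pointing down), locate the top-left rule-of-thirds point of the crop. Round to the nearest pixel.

(948, 260)

2312/779 > 16/10, so the 16:10 crop keeps the full height 779 and trims width to 779 × 16/10 = 1246.40 px.
Left offset = (2312 − 1246.40)/2 = 532.80 px; top offset = 0.
Top-left is one-third across and one-third down within the crop:
x = 532.80 + 1 × 1246.40/3 ≈ 948; y = 0.00 + 1 × 779.00/3 ≈ 260.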